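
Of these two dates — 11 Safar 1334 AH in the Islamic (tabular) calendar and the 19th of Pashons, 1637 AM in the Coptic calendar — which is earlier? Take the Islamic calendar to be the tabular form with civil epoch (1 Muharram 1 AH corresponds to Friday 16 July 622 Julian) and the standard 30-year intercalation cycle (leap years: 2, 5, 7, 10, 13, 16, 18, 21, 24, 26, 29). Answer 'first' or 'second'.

Converting both to JDN: 2420851 vs 2422837; the smaller is the first.

first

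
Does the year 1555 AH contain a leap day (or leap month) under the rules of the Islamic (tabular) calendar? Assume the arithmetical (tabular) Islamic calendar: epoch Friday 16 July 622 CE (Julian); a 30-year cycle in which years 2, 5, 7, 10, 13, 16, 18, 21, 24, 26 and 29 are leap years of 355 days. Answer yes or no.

Year 1555 AH is year 25 of its 30-year cycle; leap positions are 2, 5, 7, 10, 13, 16, 18, 21, 24, 26, 29, so it is a common year (354 days).

no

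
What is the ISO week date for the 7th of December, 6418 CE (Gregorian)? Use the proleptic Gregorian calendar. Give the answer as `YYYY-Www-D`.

6418-W49-5

The weekday is Friday (ISO weekday 5).
That Friday belongs to ISO week 49 of ISO year 6418.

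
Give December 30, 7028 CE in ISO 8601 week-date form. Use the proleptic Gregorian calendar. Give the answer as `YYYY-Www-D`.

The weekday is Tuesday (ISO weekday 2).
That Tuesday belongs to ISO week 1 of ISO year 7029.

7029-W01-2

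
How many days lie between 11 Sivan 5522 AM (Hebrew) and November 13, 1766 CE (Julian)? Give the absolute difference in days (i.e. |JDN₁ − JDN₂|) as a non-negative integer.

1636

First date → JDN 2364770; second date → JDN 2366406.
The interval is |2364770 − 2366406| = 1636 days.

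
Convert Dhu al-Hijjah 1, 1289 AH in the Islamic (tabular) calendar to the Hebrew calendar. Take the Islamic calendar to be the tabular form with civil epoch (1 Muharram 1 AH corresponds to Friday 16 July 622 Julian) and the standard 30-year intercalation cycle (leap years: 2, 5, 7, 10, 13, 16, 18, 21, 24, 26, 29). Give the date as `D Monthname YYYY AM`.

The source date corresponds to 30 January 1873 in the Gregorian calendar (JDN 2405189).
That day falls on 2 Shevat 5633 AM in the Hebrew calendar.

2 Shevat 5633 AM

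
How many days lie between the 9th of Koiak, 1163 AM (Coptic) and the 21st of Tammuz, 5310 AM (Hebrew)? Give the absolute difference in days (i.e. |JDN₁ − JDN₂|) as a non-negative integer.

First date → JDN 2249548; second date → JDN 2287381.
The interval is |2249548 − 2287381| = 37833 days.

37833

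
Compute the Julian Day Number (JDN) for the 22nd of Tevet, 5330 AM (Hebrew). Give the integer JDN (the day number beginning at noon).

Equivalently 9 January 1570 (proleptic Gregorian).
JDN 2451545 is 1 January 2000 CE (Gregorian); the target day is −157046 days from there, so JDN = 2294499.

2294499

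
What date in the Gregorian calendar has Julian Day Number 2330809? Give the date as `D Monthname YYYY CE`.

8 June 1669 CE

Counting from JDN 2299161 = 15 Oct 1582 gives an offset of 31648 days.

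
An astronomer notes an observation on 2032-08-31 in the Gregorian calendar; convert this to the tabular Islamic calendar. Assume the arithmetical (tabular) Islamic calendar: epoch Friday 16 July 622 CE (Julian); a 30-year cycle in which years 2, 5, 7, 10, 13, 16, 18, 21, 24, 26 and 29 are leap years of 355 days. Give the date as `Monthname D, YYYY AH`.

Jumada al-Awwal 24, 1454 AH

Julian Day Number of the source date = 2463476.
Converting JDN 2463476 to the tabular Islamic calendar gives 24 Jumada al-Awwal 1454 AH.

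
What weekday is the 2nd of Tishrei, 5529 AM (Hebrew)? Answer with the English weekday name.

Tuesday

In the Gregorian calendar this is 13 September 1768 (JDN 2367065).
JDN 2367065 mod 7 = 1, and JDN 0 was a Monday, so this is a Tuesday.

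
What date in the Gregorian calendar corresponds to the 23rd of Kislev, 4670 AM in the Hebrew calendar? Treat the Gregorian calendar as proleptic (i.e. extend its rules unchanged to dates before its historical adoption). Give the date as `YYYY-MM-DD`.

0909-12-14

Both dates share Julian Day Number 2053413; in the Gregorian calendar that is 14 December 909 CE.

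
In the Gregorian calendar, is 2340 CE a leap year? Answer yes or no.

yes

2340 is divisible by 4 and not by 100, so it is a leap year.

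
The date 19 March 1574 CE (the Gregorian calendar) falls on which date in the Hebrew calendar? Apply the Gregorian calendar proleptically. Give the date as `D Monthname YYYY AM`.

16 Adar II 5334 AM

Julian Day Number of the source date = 2296029.
Converting JDN 2296029 to the Hebrew calendar gives 16 Adar II 5334 AM.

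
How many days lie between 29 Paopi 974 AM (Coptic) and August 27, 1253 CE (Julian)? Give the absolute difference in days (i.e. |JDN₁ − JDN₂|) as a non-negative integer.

JDN of the first date = 2180476.
JDN of the second date = 2178955.
|2178955 − 2180476| = 1521.

1521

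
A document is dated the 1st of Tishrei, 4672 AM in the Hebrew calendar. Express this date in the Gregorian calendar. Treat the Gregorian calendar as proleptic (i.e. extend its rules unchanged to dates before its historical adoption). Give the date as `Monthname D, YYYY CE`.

September 1, 911 CE

Julian Day Number of the source date = 2054039.
Converting JDN 2054039 to the Gregorian calendar gives 1 September 911 CE.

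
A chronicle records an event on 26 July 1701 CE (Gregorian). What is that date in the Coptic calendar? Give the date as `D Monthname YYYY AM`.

21 Epip 1417 AM

Both dates share Julian Day Number 2342544; in the Coptic calendar that is 21 Epip 1417 AM.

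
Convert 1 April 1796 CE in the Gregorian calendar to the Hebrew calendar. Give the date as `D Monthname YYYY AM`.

22 Adar II 5556 AM

Julian Day Number of the source date = 2377127.
Converting JDN 2377127 to the Hebrew calendar gives 22 Adar II 5556 AM.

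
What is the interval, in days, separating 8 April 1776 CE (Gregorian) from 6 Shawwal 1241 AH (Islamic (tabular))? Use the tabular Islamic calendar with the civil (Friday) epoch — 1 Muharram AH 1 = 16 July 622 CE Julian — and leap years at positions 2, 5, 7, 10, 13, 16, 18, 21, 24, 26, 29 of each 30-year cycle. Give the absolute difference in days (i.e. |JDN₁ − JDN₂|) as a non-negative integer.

18297

JDN of the first date = 2369829.
JDN of the second date = 2388126.
|2388126 − 2369829| = 18297.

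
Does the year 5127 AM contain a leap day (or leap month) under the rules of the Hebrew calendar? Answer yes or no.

no

Hebrew year 5127 is year 16 of its 19-year Metonic cycle; leap years are at positions 3, 6, 8, 11, 14, 17, 19, so it is a common year (12 months).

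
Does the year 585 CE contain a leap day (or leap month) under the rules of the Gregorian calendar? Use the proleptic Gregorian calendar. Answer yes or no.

585 is not divisible by 4, so it is a common year.

no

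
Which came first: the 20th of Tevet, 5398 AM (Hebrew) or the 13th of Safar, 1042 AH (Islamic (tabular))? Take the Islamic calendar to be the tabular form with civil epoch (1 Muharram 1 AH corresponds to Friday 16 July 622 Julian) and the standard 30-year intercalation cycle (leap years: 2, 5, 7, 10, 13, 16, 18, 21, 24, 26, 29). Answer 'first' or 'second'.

second

First date → JDN 2319333; second date → JDN 2317378.
JDN 2317378 < JDN 2319333, so the second date is earlier.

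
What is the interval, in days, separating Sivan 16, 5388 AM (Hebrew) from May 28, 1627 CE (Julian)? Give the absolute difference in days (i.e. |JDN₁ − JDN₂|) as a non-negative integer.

376

JDN of the first date = 2315843.
JDN of the second date = 2315467.
|2315467 − 2315843| = 376.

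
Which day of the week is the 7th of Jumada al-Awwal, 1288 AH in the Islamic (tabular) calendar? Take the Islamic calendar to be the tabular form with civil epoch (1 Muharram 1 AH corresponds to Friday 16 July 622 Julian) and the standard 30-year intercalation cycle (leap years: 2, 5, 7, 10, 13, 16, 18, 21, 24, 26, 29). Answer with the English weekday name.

In the Gregorian calendar this is 25 July 1871 (JDN 2404634).
2404634 ≡ 1 (mod 7); counting from Monday = 0 gives Tuesday.

Tuesday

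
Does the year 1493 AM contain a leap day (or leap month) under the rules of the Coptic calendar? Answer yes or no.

no

1493 mod 4 = 1; in the Coptic calendar a year is leap when year mod 4 = 3, so it is a common year.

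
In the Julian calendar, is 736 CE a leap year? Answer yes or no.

736 mod 4 = 0, so it is a leap year in the Julian calendar.

yes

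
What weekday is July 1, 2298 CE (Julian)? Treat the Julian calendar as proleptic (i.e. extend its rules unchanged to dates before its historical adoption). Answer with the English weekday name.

Saturday

This is JDN 2560584 (16 July 2298 Gregorian).
JDN 2560584 mod 7 = 5, and JDN 0 was a Monday, so this is a Saturday.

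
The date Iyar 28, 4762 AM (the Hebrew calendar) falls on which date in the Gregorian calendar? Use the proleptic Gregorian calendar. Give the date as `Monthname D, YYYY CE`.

May 19, 1002 CE

Both dates share Julian Day Number 2087171; in the Gregorian calendar that is 19 May 1002 CE.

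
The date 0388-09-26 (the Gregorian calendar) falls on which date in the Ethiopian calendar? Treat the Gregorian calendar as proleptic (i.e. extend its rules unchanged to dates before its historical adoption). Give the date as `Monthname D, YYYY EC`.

Both dates share Julian Day Number 1863043; in the Ethiopian calendar that is 28 Meskerem 381 EC.

Meskerem 28, 381 EC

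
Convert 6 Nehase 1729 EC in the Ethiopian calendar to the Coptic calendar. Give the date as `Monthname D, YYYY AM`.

Mesori 6, 1453 AM

Both dates share Julian Day Number 2355708; in the Coptic calendar that is 6 Mesori 1453 AM.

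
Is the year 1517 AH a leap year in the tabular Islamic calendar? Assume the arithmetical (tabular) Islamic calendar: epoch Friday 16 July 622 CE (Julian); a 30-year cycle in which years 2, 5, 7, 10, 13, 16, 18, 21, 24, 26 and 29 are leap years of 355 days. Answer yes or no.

Year 1517 AH is year 17 of its 30-year cycle; leap positions are 2, 5, 7, 10, 13, 16, 18, 21, 24, 26, 29, so it is a common year (354 days).

no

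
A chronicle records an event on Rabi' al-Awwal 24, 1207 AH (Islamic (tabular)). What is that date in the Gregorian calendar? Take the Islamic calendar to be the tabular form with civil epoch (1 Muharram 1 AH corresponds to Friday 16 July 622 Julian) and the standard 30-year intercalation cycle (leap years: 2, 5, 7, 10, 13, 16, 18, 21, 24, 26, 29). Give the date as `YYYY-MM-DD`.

Julian Day Number of the source date = 2375888.
Converting JDN 2375888 to the Gregorian calendar gives 9 November 1792 CE.

1792-11-09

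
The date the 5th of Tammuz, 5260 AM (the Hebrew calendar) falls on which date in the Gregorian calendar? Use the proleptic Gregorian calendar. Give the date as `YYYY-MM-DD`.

Both dates share Julian Day Number 2269086; in the Gregorian calendar that is 12 June 1500 CE.

1500-06-12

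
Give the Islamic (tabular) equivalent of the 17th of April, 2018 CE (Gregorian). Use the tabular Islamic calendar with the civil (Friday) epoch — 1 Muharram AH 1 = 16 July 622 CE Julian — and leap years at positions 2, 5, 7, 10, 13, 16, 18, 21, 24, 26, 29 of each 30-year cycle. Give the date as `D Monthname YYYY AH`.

1 Sha'ban 1439 AH

Both dates share Julian Day Number 2458226; in the tabular Islamic calendar that is 1 Sha'ban 1439 AH.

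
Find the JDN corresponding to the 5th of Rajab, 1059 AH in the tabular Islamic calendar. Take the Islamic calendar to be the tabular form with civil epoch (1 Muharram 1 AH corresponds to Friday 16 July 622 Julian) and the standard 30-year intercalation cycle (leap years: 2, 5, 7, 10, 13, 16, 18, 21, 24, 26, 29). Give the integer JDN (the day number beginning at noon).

In the Gregorian calendar the same day is 15 July 1649.
JDN 2299161 is 15 October 1582 CE (Gregorian); the target day is +24380 days from there, so JDN = 2323541.

2323541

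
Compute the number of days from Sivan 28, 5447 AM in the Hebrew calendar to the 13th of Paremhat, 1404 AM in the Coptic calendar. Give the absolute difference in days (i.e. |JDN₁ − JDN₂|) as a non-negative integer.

284

JDN of the first date = 2337384.
JDN of the second date = 2337668.
|2337668 − 2337384| = 284.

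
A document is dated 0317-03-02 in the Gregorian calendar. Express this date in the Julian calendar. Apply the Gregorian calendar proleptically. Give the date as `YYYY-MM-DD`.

The Julian–Gregorian offset here is 1 day (Julian trailing).
2 March 317 Gregorian − 1 day → 1 March 317 Julian.

0317-03-01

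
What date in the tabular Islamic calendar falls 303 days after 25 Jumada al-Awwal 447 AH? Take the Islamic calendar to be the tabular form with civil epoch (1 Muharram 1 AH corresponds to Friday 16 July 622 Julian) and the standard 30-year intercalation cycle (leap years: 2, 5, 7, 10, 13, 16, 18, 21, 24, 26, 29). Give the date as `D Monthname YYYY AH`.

Counting 303 days forward from JDN 2106630 reaches JDN 2106933, which is 3 Rabi' al-Thani 448 AH.

3 Rabi' al-Thani 448 AH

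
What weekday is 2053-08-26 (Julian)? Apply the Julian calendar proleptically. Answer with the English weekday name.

Monday

Equivalently 8 September 2053 Gregorian, JDN 2471154.
2471154 ≡ 0 (mod 7); counting from Monday = 0 gives Monday.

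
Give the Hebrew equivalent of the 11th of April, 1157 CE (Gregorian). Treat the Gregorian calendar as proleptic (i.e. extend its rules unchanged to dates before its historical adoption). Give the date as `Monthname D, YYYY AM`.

Nisan 22, 4917 AM

Both dates share Julian Day Number 2143746; in the Hebrew calendar that is 22 Nisan 4917 AM.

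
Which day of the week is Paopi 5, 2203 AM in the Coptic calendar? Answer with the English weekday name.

Equivalently 18 October 2486 Gregorian, JDN 2629344.
2629344 ≡ 4 (mod 7); counting from Monday = 0 gives Friday.

Friday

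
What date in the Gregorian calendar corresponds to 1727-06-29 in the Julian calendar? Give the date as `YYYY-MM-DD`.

1727-07-10

For dates in this range the Gregorian date is 11 days ahead of the Julian.
29 June 1727 Julian + 11 days → 10 July 1727 Gregorian.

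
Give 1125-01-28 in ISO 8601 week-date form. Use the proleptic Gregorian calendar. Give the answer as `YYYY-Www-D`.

1125-W05-3

The weekday is Wednesday (ISO weekday 3).
That Wednesday belongs to ISO week 5 of ISO year 1125.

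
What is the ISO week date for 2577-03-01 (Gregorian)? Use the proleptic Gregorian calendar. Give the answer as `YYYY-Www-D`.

2577-W09-6

The weekday is Saturday (ISO weekday 6).
That Saturday belongs to ISO week 9 of ISO year 2577.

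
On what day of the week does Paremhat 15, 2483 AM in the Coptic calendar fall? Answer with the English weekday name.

This is JDN 2731774 (30 March 2767 Gregorian).
2731774 ≡ 3 (mod 7); counting from Monday = 0 gives Thursday.

Thursday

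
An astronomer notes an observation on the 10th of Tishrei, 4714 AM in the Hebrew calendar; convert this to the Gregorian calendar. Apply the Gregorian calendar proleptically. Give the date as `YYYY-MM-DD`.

Both dates share Julian Day Number 2069405; in the Gregorian calendar that is 26 September 953 CE.

0953-09-26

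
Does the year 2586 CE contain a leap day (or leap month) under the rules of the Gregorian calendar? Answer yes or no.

2586 is not divisible by 4, so it is a common year.

no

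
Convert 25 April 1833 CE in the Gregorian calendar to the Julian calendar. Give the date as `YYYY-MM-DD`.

1833-04-13

At this point the Julian calendar is 12 days behind the Gregorian.
25 April 1833 Gregorian − 12 days → 13 April 1833 Julian.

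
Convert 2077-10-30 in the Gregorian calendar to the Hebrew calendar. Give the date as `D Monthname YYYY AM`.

Both dates share Julian Day Number 2479972; in the Hebrew calendar that is 13 Cheshvan 5838 AM.

13 Cheshvan 5838 AM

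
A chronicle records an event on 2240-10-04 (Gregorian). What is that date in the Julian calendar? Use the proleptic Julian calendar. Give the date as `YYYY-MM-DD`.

The Julian–Gregorian offset here is 15 days (Julian trailing).
4 October 2240 Gregorian − 15 days → 19 September 2240 Julian.

2240-09-19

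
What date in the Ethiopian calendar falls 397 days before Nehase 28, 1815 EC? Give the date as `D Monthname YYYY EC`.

JDN of Nehase 28, 1815 EC = 2387141.
2387141 − 397 = 2386744.
JDN 2386744 in the Ethiopian calendar is 26 Hamle 1814 EC.

26 Hamle 1814 EC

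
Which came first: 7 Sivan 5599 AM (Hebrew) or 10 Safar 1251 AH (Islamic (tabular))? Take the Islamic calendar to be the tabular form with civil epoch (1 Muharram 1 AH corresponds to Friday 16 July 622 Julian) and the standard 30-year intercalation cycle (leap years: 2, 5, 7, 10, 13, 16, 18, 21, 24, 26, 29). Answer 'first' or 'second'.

second

The two dates have Julian Day Numbers 2392880 and 2391437 respectively.
Since 2391437 < 2392880, the second date comes first.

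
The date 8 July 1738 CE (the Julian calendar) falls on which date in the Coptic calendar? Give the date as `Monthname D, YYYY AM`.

Epip 14, 1454 AM

Both dates share Julian Day Number 2356051; in the Coptic calendar that is 14 Epip 1454 AM.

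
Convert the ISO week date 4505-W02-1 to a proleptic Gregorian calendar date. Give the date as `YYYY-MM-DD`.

4505-01-05

ISO week 1 of 4505 is the week containing the first Thursday of 4505.
Week 2, day 1 (Monday) lands on 4505-01-05.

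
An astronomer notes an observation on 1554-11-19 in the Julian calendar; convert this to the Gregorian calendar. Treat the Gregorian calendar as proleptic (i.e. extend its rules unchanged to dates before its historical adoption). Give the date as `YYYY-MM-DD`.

1554-11-29

For dates in this range the Gregorian date is 10 days ahead of the Julian.
19 November 1554 Julian + 10 days → 29 November 1554 Gregorian.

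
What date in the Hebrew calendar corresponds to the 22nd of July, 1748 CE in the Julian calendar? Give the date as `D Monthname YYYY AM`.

8 Av 5508 AM

Julian Day Number of the source date = 2359718.
Converting JDN 2359718 to the Hebrew calendar gives 8 Av 5508 AM.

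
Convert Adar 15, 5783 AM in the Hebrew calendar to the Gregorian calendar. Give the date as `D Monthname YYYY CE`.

Julian Day Number of the source date = 2460012.
Converting JDN 2460012 to the Gregorian calendar gives 8 March 2023 CE.

8 March 2023 CE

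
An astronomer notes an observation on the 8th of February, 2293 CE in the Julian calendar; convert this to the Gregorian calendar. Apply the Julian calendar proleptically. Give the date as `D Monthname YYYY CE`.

23 February 2293 CE

For dates in this range the Gregorian date is 15 days ahead of the Julian.
8 February 2293 Julian + 15 days → 23 February 2293 Gregorian.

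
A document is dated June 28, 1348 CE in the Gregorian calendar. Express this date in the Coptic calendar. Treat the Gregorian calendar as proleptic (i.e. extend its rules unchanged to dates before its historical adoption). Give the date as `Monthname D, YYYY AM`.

Both dates share Julian Day Number 2213586; in the Coptic calendar that is 26 Paoni 1064 AM.

Paoni 26, 1064 AM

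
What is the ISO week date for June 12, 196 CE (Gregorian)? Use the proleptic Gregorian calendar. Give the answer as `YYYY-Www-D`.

The weekday is Sunday (ISO weekday 7).
That Sunday belongs to ISO week 23 of ISO year 196.

0196-W23-7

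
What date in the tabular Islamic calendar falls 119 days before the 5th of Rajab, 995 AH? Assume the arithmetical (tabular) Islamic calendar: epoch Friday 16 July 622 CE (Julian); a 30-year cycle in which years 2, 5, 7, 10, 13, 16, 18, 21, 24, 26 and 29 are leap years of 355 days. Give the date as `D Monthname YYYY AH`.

4 Rabi' al-Awwal 995 AH

Counting 119 days back from JDN 2300861 reaches JDN 2300742, which is 4 Rabi' al-Awwal 995 AH.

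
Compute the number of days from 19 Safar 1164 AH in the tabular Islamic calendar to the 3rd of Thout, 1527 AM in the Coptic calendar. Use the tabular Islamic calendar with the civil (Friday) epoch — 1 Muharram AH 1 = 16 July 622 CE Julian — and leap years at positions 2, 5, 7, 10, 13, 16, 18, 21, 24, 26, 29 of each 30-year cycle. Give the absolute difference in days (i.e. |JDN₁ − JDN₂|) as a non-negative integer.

First date → JDN 2360616; second date → JDN 2382403.
The interval is |2360616 − 2382403| = 21787 days.

21787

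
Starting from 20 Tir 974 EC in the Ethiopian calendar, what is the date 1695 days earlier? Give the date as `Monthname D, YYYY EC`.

The starting date is JDN 2079748; 2079748 − 1695 = 2078053.
JDN 2078053 corresponds to Sene 1, 969 EC.

Sene 1, 969 EC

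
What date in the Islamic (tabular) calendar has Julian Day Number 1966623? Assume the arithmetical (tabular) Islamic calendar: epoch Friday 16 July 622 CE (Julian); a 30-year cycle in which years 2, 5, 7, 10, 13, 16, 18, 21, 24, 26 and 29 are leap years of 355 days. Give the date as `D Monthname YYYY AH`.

The proleptic Gregorian equivalent of JDN 1966623 is 30 April 672.
In the tabular Islamic calendar that day is 22 Rabi' al-Thani 52 AH.

22 Rabi' al-Thani 52 AH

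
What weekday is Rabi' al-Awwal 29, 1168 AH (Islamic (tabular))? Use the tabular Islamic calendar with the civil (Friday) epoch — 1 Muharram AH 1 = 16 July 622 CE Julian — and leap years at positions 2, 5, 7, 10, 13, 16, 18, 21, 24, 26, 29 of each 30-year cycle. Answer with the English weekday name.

Monday

This is JDN 2362073 (13 January 1755 Gregorian).
2362073 ≡ 0 (mod 7); counting from Monday = 0 gives Monday.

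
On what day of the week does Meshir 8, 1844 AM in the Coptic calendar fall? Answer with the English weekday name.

Tuesday

This is JDN 2498343 (17 February 2128 Gregorian).
2498343 ≡ 1 (mod 7); counting from Monday = 0 gives Tuesday.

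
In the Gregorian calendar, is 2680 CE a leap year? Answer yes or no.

yes

2680 is divisible by 4 and not by 100, so it is a leap year.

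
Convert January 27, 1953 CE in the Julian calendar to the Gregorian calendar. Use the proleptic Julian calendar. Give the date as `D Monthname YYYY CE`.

9 February 1953 CE

The Julian–Gregorian offset here is 13 days (Julian trailing).
27 January 1953 Julian + 13 days → 9 February 1953 Gregorian.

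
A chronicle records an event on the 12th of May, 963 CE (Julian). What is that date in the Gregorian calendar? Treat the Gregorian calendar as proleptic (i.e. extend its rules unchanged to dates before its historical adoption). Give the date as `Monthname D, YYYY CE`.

At this point the Julian calendar is 5 days behind the Gregorian.
12 May 963 Julian + 5 days → 17 May 963 Gregorian.

May 17, 963 CE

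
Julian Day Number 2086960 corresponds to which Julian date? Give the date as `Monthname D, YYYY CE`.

October 14, 1001 CE

JDN 2086960 is 20 October 1001 in the proleptic Gregorian calendar.
In the Julian calendar that day is October 14, 1001 CE.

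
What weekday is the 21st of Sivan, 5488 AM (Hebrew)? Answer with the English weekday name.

Saturday

In the Gregorian calendar this is 29 May 1728 (JDN 2352348).
2352348 ≡ 5 (mod 7); counting from Monday = 0 gives Saturday.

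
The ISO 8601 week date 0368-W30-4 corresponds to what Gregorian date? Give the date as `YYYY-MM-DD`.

0368-07-25

ISO week 1 of 368 is the week containing the first Thursday of 368.
Week 30, day 4 (Thursday) lands on 0368-07-25.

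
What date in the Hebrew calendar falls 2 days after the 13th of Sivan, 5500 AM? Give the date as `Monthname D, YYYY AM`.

Counting 2 days forward from JDN 2356741 reaches JDN 2356743, which is Sivan 15, 5500 AM.

Sivan 15, 5500 AM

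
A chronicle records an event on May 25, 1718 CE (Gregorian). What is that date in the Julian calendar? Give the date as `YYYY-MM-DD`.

At this point the Julian calendar is 11 days behind the Gregorian.
25 May 1718 Gregorian − 11 days → 14 May 1718 Julian.

1718-05-14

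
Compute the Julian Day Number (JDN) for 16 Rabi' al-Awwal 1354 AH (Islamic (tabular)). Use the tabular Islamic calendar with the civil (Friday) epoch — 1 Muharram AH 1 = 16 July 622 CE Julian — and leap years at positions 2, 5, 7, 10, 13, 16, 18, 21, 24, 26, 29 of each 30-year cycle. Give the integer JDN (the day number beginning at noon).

2427972

In the Gregorian calendar the same day is 18 June 1935.
JDN 2451545 is 1 January 2000 CE (Gregorian); the target day is −23573 days from there, so JDN = 2427972.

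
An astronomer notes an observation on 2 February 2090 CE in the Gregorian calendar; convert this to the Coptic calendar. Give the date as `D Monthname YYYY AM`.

25 Tobi 1806 AM

Julian Day Number of the source date = 2484450.
Converting JDN 2484450 to the Coptic calendar gives 25 Tobi 1806 AM.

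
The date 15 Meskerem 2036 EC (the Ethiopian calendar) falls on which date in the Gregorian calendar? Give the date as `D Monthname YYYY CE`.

Julian Day Number of the source date = 2467519.
Converting JDN 2467519 to the Gregorian calendar gives 26 September 2043 CE.

26 September 2043 CE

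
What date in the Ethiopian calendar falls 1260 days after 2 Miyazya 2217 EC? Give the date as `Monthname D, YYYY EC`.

JDN of 2 Miyazya 2217 EC = 2533826.
2533826 + 1260 = 2535086.
JDN 2535086 in the Ethiopian calendar is Meskerem 11, 2221 EC.

Meskerem 11, 2221 EC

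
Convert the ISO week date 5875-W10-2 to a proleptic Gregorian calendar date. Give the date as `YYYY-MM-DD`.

5875-03-09

ISO week 1 of 5875 is the week containing the first Thursday of 5875.
Week 10, day 2 (Tuesday) lands on 5875-03-09.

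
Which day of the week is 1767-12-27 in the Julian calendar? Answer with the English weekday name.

Thursday

Equivalently 7 January 1768 Gregorian, JDN 2366815.
JDN 2366815 mod 7 = 3, and JDN 0 was a Monday, so this is a Thursday.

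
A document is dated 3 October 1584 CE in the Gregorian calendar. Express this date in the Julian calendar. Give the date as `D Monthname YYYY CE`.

23 September 1584 CE

For dates in this range the Gregorian date is 10 days ahead of the Julian.
3 October 1584 Gregorian − 10 days → 23 September 1584 Julian.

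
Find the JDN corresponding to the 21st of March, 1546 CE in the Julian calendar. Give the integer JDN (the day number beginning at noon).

2285814

In the proleptic Gregorian calendar the same day is 31 March 1546.
JDN 2299161 is 15 October 1582 CE (Gregorian); the target day is −13347 days from there, so JDN = 2285814.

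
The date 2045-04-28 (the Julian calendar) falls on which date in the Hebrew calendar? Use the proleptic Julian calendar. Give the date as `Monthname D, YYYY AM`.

Both dates share Julian Day Number 2468112; in the Hebrew calendar that is 24 Iyar 5805 AM.

Iyar 24, 5805 AM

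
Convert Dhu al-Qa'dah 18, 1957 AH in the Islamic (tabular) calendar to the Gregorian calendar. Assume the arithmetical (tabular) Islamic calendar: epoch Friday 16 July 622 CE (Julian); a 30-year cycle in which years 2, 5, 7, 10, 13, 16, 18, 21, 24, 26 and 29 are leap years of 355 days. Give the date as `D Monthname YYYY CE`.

26 February 2521 CE

Both dates share Julian Day Number 2641893; in the Gregorian calendar that is 26 February 2521 CE.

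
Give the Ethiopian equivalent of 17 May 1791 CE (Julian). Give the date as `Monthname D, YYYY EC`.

Both dates share Julian Day Number 2375357; in the Ethiopian calendar that is 22 Ginbot 1783 EC.

Ginbot 22, 1783 EC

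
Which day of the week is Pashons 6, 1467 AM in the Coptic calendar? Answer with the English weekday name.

Equivalently 12 May 1751 Gregorian, JDN 2360731.
2360731 ≡ 2 (mod 7); counting from Monday = 0 gives Wednesday.

Wednesday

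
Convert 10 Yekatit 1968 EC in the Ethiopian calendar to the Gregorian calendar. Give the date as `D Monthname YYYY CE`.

Both dates share Julian Day Number 2442827; in the Gregorian calendar that is 18 February 1976 CE.

18 February 1976 CE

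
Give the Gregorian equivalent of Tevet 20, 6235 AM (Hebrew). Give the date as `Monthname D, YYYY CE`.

Julian Day Number of the source date = 2625033.
Converting JDN 2625033 to the Gregorian calendar gives 29 December 2474 CE.

December 29, 2474 CE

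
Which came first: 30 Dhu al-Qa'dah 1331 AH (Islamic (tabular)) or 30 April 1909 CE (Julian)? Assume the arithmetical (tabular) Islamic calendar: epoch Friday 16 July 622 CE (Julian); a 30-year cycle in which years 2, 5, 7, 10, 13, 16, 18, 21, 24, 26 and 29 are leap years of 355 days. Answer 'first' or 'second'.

Converting both to JDN: 2420072 vs 2418440; the smaller is the second.

second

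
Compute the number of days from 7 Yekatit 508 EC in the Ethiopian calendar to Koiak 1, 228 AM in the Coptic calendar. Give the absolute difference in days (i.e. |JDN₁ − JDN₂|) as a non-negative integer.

1527

JDN of the first date = 1909559.
JDN of the second date = 1908032.
|1908032 − 1909559| = 1527.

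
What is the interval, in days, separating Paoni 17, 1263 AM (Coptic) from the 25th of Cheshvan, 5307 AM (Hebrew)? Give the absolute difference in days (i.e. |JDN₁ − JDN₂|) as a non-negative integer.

JDN of the first date = 2286261.
JDN of the second date = 2286028.
|2286028 − 2286261| = 233.

233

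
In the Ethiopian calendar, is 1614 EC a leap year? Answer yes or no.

no

1614 mod 4 = 2; in the Ethiopian calendar a year is leap when year mod 4 = 3, so it is a common year.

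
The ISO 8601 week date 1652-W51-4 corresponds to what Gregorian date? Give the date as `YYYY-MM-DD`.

ISO week 1 of 1652 is the week containing the first Thursday of 1652.
Week 51, day 4 (Thursday) lands on 1652-12-19.

1652-12-19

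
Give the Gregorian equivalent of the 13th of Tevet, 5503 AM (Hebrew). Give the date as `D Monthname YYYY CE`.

Julian Day Number of the source date = 2357686.
Converting JDN 2357686 to the Gregorian calendar gives 9 January 1743 CE.

9 January 1743 CE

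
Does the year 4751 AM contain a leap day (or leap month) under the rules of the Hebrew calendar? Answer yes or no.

Hebrew year 4751 is year 1 of its 19-year Metonic cycle; leap years are at positions 3, 6, 8, 11, 14, 17, 19, so it is a common year (12 months).

no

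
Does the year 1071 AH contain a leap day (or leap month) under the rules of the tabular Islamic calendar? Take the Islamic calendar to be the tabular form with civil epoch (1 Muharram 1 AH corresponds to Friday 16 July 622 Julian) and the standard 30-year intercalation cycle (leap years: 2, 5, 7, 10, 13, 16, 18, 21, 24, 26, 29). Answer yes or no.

Year 1071 AH is year 21 of its 30-year cycle; leap positions are 2, 5, 7, 10, 13, 16, 18, 21, 24, 26, 29, so it is a leap year (355 days).

yes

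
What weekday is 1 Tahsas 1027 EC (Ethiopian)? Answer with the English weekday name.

Wednesday

In the proleptic Gregorian calendar this is 3 December 1034 (JDN 2099057).
JDN 2099057 mod 7 = 2, and JDN 0 was a Monday, so this is a Wednesday.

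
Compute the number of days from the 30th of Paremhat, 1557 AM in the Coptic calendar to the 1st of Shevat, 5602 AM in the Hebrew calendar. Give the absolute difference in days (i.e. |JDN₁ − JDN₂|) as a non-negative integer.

280

JDN of the first date = 2393568.
JDN of the second date = 2393848.
|2393848 − 2393568| = 280.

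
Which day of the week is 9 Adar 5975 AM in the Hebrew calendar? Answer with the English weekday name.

Equivalently 11 March 2215 Gregorian, JDN 2530141.
Since JDN mod 7 = 5 (0 = Monday), the day is Saturday.

Saturday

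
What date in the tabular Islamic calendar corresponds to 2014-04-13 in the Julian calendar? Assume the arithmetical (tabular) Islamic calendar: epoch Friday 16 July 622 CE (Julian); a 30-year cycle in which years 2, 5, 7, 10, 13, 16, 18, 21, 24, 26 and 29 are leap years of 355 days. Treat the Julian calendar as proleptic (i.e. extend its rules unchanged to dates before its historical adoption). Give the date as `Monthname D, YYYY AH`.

Jumada al-Thani 25, 1435 AH

Julian Day Number of the source date = 2456774.
Converting JDN 2456774 to the tabular Islamic calendar gives 25 Jumada al-Thani 1435 AH.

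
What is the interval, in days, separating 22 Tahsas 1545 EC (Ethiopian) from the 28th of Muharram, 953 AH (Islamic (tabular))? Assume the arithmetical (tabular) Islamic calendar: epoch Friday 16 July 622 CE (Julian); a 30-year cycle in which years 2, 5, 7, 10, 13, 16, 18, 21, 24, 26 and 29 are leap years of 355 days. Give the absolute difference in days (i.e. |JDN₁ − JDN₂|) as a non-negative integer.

2454

First date → JDN 2288278; second date → JDN 2285824.
The interval is |2288278 − 2285824| = 2454 days.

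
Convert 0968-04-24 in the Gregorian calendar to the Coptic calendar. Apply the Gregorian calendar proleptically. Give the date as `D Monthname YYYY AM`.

Both dates share Julian Day Number 2074729; in the Coptic calendar that is 24 Parmouti 684 AM.

24 Parmouti 684 AM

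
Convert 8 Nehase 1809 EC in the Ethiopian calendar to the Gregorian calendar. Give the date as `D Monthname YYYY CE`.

13 August 1817 CE

Julian Day Number of the source date = 2384930.
Converting JDN 2384930 to the Gregorian calendar gives 13 August 1817 CE.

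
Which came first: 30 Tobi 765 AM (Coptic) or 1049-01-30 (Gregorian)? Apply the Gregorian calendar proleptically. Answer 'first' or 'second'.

Converting both to JDN: 2104230 vs 2104229; the smaller is the second.

second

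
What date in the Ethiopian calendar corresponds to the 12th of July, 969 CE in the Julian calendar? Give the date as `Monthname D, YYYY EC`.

Both dates share Julian Day Number 2075178; in the Ethiopian calendar that is 18 Hamle 961 EC.

Hamle 18, 961 EC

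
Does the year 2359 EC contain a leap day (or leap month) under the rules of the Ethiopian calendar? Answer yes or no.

yes

2359 mod 4 = 3; in the Ethiopian calendar a year is leap when year mod 4 = 3, so it is a leap year.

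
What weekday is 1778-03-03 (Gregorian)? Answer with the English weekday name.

Tuesday

2370523 ≡ 1 (mod 7); counting from Monday = 0 gives Tuesday.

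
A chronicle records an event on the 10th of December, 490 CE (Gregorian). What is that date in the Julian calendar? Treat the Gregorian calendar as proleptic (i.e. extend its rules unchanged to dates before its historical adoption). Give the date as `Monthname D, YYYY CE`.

December 9, 490 CE

For dates in this range the Gregorian date is 1 day ahead of the Julian.
10 December 490 Gregorian − 1 day → 9 December 490 Julian.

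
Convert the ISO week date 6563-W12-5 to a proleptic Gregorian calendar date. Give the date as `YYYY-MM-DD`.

ISO week 1 of 6563 is the week containing the first Thursday of 6563.
Week 12, day 5 (Friday) lands on 6563-03-25.

6563-03-25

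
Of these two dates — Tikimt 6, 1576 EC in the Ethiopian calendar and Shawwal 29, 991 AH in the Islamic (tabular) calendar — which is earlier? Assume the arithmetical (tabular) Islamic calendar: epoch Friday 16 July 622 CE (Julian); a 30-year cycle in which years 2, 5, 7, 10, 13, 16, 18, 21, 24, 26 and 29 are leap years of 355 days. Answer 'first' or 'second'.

first

First date → JDN 2299525; second date → JDN 2299557.
JDN 2299525 < JDN 2299557, so the first date is earlier.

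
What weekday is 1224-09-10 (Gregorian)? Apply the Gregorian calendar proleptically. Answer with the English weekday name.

JDN 2168370 mod 7 = 1, and JDN 0 was a Monday, so this is a Tuesday.

Tuesday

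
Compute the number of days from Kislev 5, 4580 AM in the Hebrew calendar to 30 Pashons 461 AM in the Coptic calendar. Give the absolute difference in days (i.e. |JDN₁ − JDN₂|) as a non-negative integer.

27214

JDN of the first date = 2020528.
JDN of the second date = 1993314.
|1993314 − 2020528| = 27214.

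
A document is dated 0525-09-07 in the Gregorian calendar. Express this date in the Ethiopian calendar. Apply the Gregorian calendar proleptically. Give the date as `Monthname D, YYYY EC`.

Both dates share Julian Day Number 1913062; in the Ethiopian calendar that is 8 Meskerem 518 EC.

Meskerem 8, 518 EC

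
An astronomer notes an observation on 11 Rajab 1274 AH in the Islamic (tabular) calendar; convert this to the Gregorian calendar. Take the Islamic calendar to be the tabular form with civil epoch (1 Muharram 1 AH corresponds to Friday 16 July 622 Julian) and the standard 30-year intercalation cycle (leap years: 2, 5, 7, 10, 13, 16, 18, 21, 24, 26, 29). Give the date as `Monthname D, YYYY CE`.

Julian Day Number of the source date = 2399736.
Converting JDN 2399736 to the Gregorian calendar gives 25 February 1858 CE.

February 25, 1858 CE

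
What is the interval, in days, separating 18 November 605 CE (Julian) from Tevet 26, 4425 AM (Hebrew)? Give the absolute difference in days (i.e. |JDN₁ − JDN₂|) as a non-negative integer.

21581

First date → JDN 1942356; second date → JDN 1963937.
The interval is |1942356 − 1963937| = 21581 days.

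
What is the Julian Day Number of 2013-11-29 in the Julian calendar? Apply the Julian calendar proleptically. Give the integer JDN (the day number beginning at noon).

2456639

In the Gregorian calendar the same day is 12 December 2013.
JDN 2299161 is 15 October 1582 CE (Gregorian); the target day is +157478 days from there, so JDN = 2456639.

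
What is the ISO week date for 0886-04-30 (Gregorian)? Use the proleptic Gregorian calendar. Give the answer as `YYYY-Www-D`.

The weekday is Tuesday (ISO weekday 2).
That Tuesday belongs to ISO week 18 of ISO year 886.

0886-W18-2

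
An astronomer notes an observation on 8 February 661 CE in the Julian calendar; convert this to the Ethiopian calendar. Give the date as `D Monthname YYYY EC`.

Both dates share Julian Day Number 1962527; in the Ethiopian calendar that is 14 Yekatit 653 EC.

14 Yekatit 653 EC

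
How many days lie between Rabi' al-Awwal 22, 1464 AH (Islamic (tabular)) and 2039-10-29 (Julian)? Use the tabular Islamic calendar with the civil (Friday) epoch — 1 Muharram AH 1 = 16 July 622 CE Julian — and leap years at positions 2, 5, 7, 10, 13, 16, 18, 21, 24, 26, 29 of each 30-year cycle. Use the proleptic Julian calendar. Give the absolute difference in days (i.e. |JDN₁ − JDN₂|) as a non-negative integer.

JDN of the first date = 2466958.
JDN of the second date = 2466104.
|2466104 − 2466958| = 854.

854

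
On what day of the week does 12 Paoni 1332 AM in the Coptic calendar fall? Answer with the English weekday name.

Thursday

In the Gregorian calendar this is 16 June 1616 (JDN 2311459).
Since JDN mod 7 = 3 (0 = Monday), the day is Thursday.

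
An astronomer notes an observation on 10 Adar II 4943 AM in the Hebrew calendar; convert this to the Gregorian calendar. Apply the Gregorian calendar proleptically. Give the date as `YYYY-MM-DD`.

Both dates share Julian Day Number 2153213; in the Gregorian calendar that is 13 March 1183 CE.

1183-03-13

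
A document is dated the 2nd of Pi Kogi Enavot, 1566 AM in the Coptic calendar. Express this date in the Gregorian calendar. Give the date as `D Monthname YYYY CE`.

6 September 1850 CE

Both dates share Julian Day Number 2397007; in the Gregorian calendar that is 6 September 1850 CE.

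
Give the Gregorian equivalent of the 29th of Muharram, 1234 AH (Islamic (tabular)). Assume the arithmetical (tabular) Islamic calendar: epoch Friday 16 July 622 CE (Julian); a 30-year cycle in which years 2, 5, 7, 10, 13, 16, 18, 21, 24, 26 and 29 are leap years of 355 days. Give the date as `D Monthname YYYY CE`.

28 November 1818 CE

Both dates share Julian Day Number 2385402; in the Gregorian calendar that is 28 November 1818 CE.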